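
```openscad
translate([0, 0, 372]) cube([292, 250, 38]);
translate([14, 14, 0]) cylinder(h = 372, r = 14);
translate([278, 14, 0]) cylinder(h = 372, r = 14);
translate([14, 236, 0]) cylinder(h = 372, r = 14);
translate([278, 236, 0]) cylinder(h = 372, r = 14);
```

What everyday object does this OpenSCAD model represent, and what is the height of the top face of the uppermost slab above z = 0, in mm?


A stool. The seat height is 410 mm.

A 292×250×38 slab at z = 372 on four corner cylinders — a stool. The seat top is 372 + 38 = 410 mm.


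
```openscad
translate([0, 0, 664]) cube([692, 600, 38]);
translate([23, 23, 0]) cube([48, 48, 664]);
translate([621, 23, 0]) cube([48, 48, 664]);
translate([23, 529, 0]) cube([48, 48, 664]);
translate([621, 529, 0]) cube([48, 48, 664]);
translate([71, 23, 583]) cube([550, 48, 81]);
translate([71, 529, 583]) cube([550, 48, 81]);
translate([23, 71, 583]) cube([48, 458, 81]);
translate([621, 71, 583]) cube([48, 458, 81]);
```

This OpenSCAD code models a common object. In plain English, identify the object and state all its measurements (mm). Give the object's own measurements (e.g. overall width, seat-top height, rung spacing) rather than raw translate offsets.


A rectangular dining table. The top is 692×600×38 mm with its upper surface at z = 702 mm. It stands on four 48×48 mm square legs, each inset 23 mm from the nearest pair of top edges, running from the floor to the underside of the top. Four apron rails, 48 mm thick and 81 mm tall, run between adjacent legs with their top edges flush with the underside of the top and their outer faces flush with the legs' outer faces.


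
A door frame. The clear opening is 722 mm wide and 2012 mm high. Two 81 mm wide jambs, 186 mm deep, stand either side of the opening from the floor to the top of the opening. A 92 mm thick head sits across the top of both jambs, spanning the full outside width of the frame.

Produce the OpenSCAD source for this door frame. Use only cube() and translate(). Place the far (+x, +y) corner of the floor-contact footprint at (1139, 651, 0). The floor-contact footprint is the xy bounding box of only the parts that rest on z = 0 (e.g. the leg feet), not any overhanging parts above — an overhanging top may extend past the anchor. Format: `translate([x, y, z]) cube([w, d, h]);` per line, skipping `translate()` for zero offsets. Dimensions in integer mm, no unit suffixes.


translate([255, 465, 0]) cube([81, 186, 2012]);
translate([1058, 465, 0]) cube([81, 186, 2012]);
translate([255, 465, 2012]) cube([884, 186, 92]);


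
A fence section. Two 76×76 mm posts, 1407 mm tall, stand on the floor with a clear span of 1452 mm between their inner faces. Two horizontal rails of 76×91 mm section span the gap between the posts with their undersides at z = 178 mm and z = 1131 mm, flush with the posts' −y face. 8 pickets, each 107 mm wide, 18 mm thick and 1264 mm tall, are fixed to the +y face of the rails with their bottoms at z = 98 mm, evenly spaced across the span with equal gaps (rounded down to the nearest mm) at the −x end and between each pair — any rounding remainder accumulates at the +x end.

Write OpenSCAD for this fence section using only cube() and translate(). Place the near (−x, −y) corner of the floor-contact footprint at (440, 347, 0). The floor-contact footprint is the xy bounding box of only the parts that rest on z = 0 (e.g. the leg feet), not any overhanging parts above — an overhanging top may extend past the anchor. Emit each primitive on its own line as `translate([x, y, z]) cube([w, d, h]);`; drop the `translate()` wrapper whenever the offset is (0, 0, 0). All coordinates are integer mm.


translate([440, 347, 0]) cube([76, 76, 1407]);
translate([1968, 347, 0]) cube([76, 76, 1407]);
translate([516, 347, 178]) cube([1452, 76, 91]);
translate([516, 347, 1131]) cube([1452, 76, 91]);
translate([582, 423, 98]) cube([107, 18, 1264]);
translate([755, 423, 98]) cube([107, 18, 1264]);
translate([928, 423, 98]) cube([107, 18, 1264]);
translate([1101, 423, 98]) cube([107, 18, 1264]);
translate([1274, 423, 98]) cube([107, 18, 1264]);
translate([1447, 423, 98]) cube([107, 18, 1264]);
translate([1620, 423, 98]) cube([107, 18, 1264]);
translate([1793, 423, 98]) cube([107, 18, 1264]);


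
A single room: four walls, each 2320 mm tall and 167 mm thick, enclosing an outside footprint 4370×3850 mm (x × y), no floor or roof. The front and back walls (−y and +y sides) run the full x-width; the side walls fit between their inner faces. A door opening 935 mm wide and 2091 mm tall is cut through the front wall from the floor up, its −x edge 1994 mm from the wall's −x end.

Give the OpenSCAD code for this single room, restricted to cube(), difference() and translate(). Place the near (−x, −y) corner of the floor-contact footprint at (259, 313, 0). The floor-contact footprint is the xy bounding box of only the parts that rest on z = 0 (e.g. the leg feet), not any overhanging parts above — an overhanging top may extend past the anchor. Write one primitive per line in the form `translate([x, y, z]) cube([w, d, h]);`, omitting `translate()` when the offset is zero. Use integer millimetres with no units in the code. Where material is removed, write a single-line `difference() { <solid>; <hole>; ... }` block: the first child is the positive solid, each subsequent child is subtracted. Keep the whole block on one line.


difference() { translate([259, 313, 0]) cube([4370, 167, 2320]); translate([2253, 313, 0]) cube([935, 167, 2091]); }
translate([259, 3996, 0]) cube([4370, 167, 2320]);
translate([259, 480, 0]) cube([167, 3516, 2320]);
translate([4462, 480, 0]) cube([167, 3516, 2320]);


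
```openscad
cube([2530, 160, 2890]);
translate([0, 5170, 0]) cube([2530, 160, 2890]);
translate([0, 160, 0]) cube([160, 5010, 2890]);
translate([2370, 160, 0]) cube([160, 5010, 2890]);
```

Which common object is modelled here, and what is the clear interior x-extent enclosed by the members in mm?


A house (or room) frame. The interior width is 2210 mm.

Four 2890 mm walls enclosing a rectangle with no floor or roof — a room or house frame. Outside width is 2530 mm and wall thickness is 160 mm, so the interior width is 2530 − 2 × 160 = 2210 mm.


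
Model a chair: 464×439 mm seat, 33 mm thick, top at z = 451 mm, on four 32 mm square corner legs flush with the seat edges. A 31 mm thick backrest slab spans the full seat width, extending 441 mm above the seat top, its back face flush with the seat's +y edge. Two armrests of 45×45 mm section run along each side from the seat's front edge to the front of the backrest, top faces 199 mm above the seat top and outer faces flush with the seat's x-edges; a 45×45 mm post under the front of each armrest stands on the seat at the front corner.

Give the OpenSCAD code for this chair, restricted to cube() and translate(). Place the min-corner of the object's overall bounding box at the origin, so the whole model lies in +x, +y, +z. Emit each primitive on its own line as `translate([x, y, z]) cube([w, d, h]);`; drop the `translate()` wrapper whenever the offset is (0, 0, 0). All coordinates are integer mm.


translate([0, 0, 418]) cube([464, 439, 33]);
cube([32, 32, 418]);
translate([432, 0, 0]) cube([32, 32, 418]);
translate([0, 407, 0]) cube([32, 32, 418]);
translate([432, 407, 0]) cube([32, 32, 418]);
translate([0, 408, 451]) cube([464, 31, 441]);
translate([0, 0, 605]) cube([45, 408, 45]);
translate([419, 0, 605]) cube([45, 408, 45]);
translate([0, 0, 451]) cube([45, 45, 154]);
translate([419, 0, 451]) cube([45, 45, 154]);


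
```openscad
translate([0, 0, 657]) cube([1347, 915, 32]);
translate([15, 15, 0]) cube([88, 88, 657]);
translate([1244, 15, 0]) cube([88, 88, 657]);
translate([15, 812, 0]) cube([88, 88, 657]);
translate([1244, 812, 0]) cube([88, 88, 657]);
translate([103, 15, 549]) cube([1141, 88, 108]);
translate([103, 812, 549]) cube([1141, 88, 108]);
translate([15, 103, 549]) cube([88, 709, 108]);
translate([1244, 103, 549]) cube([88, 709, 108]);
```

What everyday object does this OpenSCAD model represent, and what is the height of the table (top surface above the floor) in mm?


A table. The table height is 689 mm.

A 1347×915×32 slab sits at z = 657 on four 88 mm square posts — a table. The top surface is at 657 + 32 = 689 mm.


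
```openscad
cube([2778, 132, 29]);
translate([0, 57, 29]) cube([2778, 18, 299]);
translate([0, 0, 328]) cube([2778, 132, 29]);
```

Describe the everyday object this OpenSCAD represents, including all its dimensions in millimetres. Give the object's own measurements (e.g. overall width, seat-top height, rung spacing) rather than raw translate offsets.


An I-beam lying along x, 2778 mm long. Overall section height 357 mm. Two flanges 132 mm wide (y) and 29 mm thick, one on the floor and one at the top; a web 18 mm thick runs between them, centred on the flange width.


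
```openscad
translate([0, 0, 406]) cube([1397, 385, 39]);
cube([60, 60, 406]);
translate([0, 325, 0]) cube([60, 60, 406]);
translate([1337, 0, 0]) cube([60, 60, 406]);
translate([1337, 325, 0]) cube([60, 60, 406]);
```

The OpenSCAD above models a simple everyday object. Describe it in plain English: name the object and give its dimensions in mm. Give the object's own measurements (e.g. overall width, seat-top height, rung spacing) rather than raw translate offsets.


A bench: a 1397×385 mm seat slab, 39 mm thick, top at z = 445 mm, on four 60×60 mm square legs flush with the seat corners and standing on z = 0.


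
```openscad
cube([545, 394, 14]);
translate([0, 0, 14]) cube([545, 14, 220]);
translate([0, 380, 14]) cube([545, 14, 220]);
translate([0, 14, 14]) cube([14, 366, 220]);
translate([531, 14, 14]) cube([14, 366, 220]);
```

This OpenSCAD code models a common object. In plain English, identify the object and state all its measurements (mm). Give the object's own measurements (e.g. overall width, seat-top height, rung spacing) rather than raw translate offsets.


An open-topped rectangular box: outside dimensions 545×394×234 mm, with a uniform wall and base thickness of 14 mm. The base is a full 545×394 slab on the floor; four walls sit on top of the base. The front and back walls (the −y and +y sides) span the full width; the two side walls fit between them.


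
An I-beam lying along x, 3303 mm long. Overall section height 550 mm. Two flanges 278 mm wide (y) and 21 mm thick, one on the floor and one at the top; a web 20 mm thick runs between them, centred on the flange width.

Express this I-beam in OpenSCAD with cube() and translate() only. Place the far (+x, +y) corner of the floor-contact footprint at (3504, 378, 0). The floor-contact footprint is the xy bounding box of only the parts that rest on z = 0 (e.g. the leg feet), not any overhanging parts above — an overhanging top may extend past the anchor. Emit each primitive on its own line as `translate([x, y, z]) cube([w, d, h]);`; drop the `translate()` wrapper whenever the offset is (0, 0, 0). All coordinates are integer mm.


translate([201, 100, 0]) cube([3303, 278, 21]);
translate([201, 229, 21]) cube([3303, 20, 508]);
translate([201, 100, 529]) cube([3303, 278, 21]);


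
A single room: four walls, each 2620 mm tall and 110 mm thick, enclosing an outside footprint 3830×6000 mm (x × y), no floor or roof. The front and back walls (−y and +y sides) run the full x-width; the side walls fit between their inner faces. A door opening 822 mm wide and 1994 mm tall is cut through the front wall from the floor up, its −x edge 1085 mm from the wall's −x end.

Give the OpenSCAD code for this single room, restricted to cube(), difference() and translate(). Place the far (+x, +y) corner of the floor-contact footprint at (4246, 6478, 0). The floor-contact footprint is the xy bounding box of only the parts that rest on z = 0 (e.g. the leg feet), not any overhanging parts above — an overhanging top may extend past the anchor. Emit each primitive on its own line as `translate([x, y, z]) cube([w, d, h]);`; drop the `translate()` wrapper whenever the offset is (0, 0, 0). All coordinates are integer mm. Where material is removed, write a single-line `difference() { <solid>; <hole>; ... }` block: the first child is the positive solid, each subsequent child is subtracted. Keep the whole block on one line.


difference() { translate([416, 478, 0]) cube([3830, 110, 2620]); translate([1501, 478, 0]) cube([822, 110, 1994]); }
translate([416, 6368, 0]) cube([3830, 110, 2620]);
translate([416, 588, 0]) cube([110, 5780, 2620]);
translate([4136, 588, 0]) cube([110, 5780, 2620]);


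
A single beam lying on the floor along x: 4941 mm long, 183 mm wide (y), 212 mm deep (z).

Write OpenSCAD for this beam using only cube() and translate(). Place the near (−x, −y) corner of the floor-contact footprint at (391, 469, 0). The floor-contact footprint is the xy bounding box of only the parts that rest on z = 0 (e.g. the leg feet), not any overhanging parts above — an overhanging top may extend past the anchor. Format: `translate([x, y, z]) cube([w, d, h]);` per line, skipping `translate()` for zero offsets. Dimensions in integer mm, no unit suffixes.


translate([391, 469, 0]) cube([4941, 183, 212]);


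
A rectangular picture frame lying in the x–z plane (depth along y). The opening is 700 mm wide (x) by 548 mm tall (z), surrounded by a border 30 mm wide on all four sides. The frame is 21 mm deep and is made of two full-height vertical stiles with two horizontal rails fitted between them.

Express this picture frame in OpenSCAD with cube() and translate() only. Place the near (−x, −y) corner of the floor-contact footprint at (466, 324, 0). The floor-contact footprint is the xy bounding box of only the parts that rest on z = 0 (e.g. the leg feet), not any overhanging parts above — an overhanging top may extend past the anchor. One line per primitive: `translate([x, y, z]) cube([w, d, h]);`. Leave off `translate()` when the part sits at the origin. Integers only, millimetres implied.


translate([466, 324, 0]) cube([30, 21, 608]);
translate([1196, 324, 0]) cube([30, 21, 608]);
translate([496, 324, 0]) cube([700, 21, 30]);
translate([496, 324, 578]) cube([700, 21, 30]);


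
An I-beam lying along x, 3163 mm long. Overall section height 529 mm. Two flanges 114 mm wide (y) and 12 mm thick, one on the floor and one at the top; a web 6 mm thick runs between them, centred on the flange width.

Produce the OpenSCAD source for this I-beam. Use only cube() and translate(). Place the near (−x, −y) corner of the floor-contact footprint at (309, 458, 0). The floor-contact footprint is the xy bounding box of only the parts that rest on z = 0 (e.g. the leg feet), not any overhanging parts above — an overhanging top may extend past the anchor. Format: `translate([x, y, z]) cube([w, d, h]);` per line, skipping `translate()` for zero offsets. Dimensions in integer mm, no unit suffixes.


translate([309, 458, 0]) cube([3163, 114, 12]);
translate([309, 512, 12]) cube([3163, 6, 505]);
translate([309, 458, 517]) cube([3163, 114, 12]);


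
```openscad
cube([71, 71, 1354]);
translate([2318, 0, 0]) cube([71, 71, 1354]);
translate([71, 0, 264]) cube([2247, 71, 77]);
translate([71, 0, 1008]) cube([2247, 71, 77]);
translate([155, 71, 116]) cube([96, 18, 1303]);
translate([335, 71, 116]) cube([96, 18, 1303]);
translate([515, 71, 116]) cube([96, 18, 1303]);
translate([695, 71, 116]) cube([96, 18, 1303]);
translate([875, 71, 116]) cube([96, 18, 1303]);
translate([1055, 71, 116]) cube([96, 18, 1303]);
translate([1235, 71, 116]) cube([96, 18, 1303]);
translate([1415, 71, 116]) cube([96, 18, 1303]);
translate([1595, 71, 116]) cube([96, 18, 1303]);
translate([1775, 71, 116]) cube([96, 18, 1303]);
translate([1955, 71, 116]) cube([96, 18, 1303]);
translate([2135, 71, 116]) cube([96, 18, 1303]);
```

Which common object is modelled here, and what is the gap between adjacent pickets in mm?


A fence section. The picket gap is 84 mm.

Two posts, two rails, 12 pickets — a fence section. Span 2247 mm holds 12 pickets of 96 mm with 13 equal gaps: ⌊(2247 − 12·96) / 13⌋ = 84 mm.


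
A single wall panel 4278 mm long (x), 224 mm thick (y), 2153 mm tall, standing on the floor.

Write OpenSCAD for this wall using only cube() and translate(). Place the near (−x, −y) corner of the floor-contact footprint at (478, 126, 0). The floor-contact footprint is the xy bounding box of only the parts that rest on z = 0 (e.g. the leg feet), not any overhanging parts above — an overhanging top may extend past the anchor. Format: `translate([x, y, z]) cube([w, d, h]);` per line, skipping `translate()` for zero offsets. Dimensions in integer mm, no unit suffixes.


translate([478, 126, 0]) cube([4278, 224, 2153]);


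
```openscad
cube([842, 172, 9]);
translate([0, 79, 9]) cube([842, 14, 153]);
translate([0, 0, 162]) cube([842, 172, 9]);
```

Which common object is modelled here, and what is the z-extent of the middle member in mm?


An I-beam. The web height is 153 mm.

Two wide flanges with a thin centred web — an I-beam. Overall 171 mm minus two 9 mm flanges gives a web of 171 − 2·9 = 153 mm.


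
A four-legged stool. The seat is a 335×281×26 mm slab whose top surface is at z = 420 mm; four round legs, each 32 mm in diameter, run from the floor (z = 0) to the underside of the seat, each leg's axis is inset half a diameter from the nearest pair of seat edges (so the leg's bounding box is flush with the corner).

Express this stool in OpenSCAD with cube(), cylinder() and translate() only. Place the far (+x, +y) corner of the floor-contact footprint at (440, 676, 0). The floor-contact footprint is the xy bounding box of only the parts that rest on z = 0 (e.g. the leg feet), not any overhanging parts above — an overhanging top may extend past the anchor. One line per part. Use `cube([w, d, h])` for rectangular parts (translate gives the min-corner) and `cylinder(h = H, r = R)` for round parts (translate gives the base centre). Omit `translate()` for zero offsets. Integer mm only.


translate([105, 395, 394]) cube([335, 281, 26]);
translate([121, 411, 0]) cylinder(h = 394, r = 16);
translate([424, 411, 0]) cylinder(h = 394, r = 16);
translate([121, 660, 0]) cylinder(h = 394, r = 16);
translate([424, 660, 0]) cylinder(h = 394, r = 16);


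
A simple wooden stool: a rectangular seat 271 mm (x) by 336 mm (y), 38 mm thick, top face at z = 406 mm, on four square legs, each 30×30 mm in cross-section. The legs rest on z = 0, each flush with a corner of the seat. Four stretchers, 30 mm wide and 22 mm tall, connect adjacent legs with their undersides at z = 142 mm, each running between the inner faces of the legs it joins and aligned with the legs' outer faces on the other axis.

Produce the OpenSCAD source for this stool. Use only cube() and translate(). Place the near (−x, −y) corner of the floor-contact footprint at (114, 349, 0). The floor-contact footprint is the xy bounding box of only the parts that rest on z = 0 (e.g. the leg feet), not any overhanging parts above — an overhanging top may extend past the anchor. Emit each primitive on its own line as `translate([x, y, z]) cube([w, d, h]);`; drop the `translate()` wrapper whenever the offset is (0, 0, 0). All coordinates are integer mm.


translate([114, 349, 368]) cube([271, 336, 38]);
translate([114, 349, 0]) cube([30, 30, 368]);
translate([355, 349, 0]) cube([30, 30, 368]);
translate([114, 655, 0]) cube([30, 30, 368]);
translate([355, 655, 0]) cube([30, 30, 368]);
translate([144, 349, 142]) cube([211, 30, 22]);
translate([144, 655, 142]) cube([211, 30, 22]);
translate([114, 379, 142]) cube([30, 276, 22]);
translate([355, 379, 142]) cube([30, 276, 22]);


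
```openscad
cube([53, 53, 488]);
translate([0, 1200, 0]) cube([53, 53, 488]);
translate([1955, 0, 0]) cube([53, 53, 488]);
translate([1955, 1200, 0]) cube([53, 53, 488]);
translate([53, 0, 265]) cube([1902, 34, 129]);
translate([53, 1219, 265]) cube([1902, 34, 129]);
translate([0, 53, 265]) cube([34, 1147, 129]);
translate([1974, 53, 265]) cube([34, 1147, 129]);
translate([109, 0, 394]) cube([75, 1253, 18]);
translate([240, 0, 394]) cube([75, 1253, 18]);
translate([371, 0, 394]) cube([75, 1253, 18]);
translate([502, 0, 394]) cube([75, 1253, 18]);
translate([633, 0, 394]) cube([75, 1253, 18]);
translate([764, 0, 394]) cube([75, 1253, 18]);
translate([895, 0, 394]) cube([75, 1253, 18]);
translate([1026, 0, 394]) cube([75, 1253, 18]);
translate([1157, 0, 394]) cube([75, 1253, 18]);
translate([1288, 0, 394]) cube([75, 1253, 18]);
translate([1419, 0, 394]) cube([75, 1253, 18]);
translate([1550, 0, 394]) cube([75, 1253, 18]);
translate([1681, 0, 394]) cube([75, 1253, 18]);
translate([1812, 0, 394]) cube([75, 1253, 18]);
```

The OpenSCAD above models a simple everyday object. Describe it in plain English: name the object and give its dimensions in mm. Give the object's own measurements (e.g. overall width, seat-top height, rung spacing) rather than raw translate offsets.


A bed frame 2008 mm long (x) by 1253 mm wide (y). Four 53×53 mm corner posts, 488 mm tall, at the corners of the footprint. Four rails of 34 mm thickness and 129 mm height run between adjacent posts with their undersides at z = 265 mm, their outer faces flush with the outside of the frame (the two x-running rails run between the posts' inner faces; the two y-running rails run between the posts' inner faces). 14 slats, each 75 mm wide (x) and 18 mm thick, lie across the top of the two x-running rails, running the full 1253 mm width of the frame in y; along x they sit between the end posts with a 56 mm gap after the −x posts and between neighbouring slats, leaving 68 mm before the +x posts.


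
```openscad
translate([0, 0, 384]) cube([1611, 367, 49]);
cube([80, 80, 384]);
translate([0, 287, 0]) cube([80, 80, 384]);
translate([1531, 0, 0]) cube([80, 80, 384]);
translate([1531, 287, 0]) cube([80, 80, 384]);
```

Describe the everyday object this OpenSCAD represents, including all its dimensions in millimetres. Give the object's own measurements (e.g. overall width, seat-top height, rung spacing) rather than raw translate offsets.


A bench: a 1611×367 mm seat slab, 49 mm thick, top at z = 433 mm, on four 80×80 mm square legs flush with the seat corners and standing on z = 0.


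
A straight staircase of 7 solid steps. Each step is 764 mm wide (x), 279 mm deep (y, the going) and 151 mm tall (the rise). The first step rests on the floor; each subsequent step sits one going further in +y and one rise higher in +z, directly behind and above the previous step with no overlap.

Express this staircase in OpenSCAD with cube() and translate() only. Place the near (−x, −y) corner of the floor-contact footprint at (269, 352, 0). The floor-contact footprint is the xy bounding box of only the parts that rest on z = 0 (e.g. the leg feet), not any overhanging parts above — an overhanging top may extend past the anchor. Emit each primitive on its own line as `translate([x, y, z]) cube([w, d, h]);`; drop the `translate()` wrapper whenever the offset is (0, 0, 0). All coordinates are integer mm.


translate([269, 352, 0]) cube([764, 279, 151]);
translate([269, 631, 151]) cube([764, 279, 151]);
translate([269, 910, 302]) cube([764, 279, 151]);
translate([269, 1189, 453]) cube([764, 279, 151]);
translate([269, 1468, 604]) cube([764, 279, 151]);
translate([269, 1747, 755]) cube([764, 279, 151]);
translate([269, 2026, 906]) cube([764, 279, 151]);


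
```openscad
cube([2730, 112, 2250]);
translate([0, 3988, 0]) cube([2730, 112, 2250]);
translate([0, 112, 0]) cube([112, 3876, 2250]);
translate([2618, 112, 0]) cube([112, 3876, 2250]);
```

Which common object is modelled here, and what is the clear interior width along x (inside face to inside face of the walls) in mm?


A house (or room) frame. The interior width is 2506 mm.

Four 2250 mm walls enclosing a rectangle with no floor or roof — a room or house frame. Outside width is 2730 mm and wall thickness is 112 mm, so the interior width is 2730 − 2 × 112 = 2506 mm.


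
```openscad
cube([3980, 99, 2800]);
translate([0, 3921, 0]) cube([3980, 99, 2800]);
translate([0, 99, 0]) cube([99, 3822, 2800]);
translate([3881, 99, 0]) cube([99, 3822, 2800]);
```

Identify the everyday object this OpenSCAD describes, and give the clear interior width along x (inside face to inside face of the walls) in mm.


A house (or room) frame. The interior width is 3782 mm.

Four 2800 mm walls enclosing a rectangle with no floor or roof — a room or house frame. Outside width is 3980 mm and wall thickness is 99 mm, so the interior width is 3980 − 2 × 99 = 3782 mm.


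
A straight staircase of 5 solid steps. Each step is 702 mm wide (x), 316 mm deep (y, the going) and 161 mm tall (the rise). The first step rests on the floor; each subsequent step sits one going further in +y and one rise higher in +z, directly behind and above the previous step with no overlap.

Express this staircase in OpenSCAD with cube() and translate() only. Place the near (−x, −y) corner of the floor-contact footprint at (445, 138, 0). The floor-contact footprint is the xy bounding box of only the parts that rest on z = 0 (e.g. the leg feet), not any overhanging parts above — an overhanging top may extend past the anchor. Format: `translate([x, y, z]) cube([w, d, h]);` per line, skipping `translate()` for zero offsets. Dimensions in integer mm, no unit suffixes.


translate([445, 138, 0]) cube([702, 316, 161]);
translate([445, 454, 161]) cube([702, 316, 161]);
translate([445, 770, 322]) cube([702, 316, 161]);
translate([445, 1086, 483]) cube([702, 316, 161]);
translate([445, 1402, 644]) cube([702, 316, 161]);


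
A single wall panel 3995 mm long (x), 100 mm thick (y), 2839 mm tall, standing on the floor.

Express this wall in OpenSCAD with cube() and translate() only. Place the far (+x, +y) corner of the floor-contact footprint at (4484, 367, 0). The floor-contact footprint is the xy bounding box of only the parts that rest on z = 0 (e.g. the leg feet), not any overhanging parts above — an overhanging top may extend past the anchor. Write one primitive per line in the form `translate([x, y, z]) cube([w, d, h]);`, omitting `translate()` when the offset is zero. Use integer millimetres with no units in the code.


translate([489, 267, 0]) cube([3995, 100, 2839]);


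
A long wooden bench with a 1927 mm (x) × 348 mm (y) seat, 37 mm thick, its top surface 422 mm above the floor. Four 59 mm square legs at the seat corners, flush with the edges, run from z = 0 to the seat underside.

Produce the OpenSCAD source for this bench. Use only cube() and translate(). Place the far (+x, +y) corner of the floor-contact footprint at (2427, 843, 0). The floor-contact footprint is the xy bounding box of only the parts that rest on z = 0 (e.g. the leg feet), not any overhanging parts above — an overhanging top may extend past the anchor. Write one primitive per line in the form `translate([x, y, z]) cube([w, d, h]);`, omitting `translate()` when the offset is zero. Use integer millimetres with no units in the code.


translate([500, 495, 385]) cube([1927, 348, 37]);
translate([500, 495, 0]) cube([59, 59, 385]);
translate([500, 784, 0]) cube([59, 59, 385]);
translate([2368, 495, 0]) cube([59, 59, 385]);
translate([2368, 784, 0]) cube([59, 59, 385]);


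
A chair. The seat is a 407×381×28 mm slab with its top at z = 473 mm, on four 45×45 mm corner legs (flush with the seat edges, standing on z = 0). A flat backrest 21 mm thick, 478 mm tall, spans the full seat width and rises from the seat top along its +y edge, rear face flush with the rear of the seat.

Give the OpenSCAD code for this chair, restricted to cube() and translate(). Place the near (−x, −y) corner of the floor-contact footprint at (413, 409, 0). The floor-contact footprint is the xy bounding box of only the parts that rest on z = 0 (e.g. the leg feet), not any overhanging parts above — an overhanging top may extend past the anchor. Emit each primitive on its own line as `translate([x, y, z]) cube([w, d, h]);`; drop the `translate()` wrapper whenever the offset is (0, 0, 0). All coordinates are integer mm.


// leg_h = 473 - 28 = 445
translate([413, 409, 445]) cube([407, 381, 28]);
translate([413, 409, 0]) cube([45, 45, 445]);
translate([775, 409, 0]) cube([45, 45, 445]);
translate([413, 745, 0]) cube([45, 45, 445]);
translate([775, 745, 0]) cube([45, 45, 445]);
translate([413, 769, 473]) cube([407, 21, 478]);


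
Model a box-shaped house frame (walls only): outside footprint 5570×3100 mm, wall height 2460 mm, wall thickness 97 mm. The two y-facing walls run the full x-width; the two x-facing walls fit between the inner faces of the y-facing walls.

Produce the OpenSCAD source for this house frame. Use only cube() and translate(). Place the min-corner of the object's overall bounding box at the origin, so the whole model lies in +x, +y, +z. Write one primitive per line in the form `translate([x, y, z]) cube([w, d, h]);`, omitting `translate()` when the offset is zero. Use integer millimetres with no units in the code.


cube([5570, 97, 2460]);
translate([0, 3003, 0]) cube([5570, 97, 2460]);
translate([0, 97, 0]) cube([97, 2906, 2460]);
translate([5473, 97, 0]) cube([97, 2906, 2460]);


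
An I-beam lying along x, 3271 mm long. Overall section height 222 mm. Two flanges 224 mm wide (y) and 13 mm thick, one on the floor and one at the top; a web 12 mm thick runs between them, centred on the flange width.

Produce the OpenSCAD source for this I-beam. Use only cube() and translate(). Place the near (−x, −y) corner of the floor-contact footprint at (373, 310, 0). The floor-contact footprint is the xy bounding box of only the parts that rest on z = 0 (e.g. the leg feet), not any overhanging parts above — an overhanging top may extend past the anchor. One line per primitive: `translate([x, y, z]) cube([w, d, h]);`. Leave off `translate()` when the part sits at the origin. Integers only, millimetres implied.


translate([373, 310, 0]) cube([3271, 224, 13]);
translate([373, 416, 13]) cube([3271, 12, 196]);
translate([373, 310, 209]) cube([3271, 224, 13]);


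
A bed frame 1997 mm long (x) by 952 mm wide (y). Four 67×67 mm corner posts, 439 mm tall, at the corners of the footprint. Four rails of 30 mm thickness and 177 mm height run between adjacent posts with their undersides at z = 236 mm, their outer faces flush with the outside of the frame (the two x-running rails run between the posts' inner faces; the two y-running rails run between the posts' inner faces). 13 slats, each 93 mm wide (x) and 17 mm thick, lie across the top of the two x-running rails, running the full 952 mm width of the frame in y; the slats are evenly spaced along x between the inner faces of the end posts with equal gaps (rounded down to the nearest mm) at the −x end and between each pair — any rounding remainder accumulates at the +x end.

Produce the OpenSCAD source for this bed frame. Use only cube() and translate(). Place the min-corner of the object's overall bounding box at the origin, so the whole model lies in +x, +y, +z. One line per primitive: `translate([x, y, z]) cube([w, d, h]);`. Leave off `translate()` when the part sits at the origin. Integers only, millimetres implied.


cube([67, 67, 439]);
translate([0, 885, 0]) cube([67, 67, 439]);
translate([1930, 0, 0]) cube([67, 67, 439]);
translate([1930, 885, 0]) cube([67, 67, 439]);
translate([67, 0, 236]) cube([1863, 30, 177]);
translate([67, 922, 236]) cube([1863, 30, 177]);
translate([0, 67, 236]) cube([30, 818, 177]);
translate([1967, 67, 236]) cube([30, 818, 177]);
translate([113, 0, 413]) cube([93, 952, 17]);
translate([252, 0, 413]) cube([93, 952, 17]);
translate([391, 0, 413]) cube([93, 952, 17]);
translate([530, 0, 413]) cube([93, 952, 17]);
translate([669, 0, 413]) cube([93, 952, 17]);
translate([808, 0, 413]) cube([93, 952, 17]);
translate([947, 0, 413]) cube([93, 952, 17]);
translate([1086, 0, 413]) cube([93, 952, 17]);
translate([1225, 0, 413]) cube([93, 952, 17]);
translate([1364, 0, 413]) cube([93, 952, 17]);
translate([1503, 0, 413]) cube([93, 952, 17]);
translate([1642, 0, 413]) cube([93, 952, 17]);
translate([1781, 0, 413]) cube([93, 952, 17]);


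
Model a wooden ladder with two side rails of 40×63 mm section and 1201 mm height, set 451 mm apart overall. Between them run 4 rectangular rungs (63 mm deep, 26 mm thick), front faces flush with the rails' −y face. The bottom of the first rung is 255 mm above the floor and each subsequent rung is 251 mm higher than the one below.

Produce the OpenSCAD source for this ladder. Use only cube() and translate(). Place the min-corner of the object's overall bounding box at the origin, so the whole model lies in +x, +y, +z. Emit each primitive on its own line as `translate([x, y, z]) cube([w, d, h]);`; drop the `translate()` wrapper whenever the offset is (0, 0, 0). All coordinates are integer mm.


// rung span = 451 - 2*40 = 371
// rung[k] z = 255 + k*251
cube([40, 63, 1201]);
translate([411, 0, 0]) cube([40, 63, 1201]);
translate([40, 0, 255]) cube([371, 63, 26]);
translate([40, 0, 506]) cube([371, 63, 26]);
translate([40, 0, 757]) cube([371, 63, 26]);
translate([40, 0, 1008]) cube([371, 63, 26]);


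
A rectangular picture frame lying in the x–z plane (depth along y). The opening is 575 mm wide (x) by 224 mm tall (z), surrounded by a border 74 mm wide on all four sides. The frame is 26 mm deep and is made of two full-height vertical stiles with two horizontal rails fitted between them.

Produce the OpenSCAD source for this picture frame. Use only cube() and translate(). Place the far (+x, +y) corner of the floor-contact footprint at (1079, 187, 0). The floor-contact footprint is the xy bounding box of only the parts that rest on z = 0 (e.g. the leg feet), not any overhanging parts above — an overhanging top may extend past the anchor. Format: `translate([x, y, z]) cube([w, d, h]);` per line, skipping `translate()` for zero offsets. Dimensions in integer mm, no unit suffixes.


translate([356, 161, 0]) cube([74, 26, 372]);
translate([1005, 161, 0]) cube([74, 26, 372]);
translate([430, 161, 0]) cube([575, 26, 74]);
translate([430, 161, 298]) cube([575, 26, 74]);


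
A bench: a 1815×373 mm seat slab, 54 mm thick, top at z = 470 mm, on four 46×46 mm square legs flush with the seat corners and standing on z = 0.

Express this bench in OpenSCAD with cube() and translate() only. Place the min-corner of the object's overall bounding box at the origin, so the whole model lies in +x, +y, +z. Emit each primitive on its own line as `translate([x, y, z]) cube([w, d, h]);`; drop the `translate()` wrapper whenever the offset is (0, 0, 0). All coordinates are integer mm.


translate([0, 0, 416]) cube([1815, 373, 54]);
cube([46, 46, 416]);
translate([0, 327, 0]) cube([46, 46, 416]);
translate([1769, 0, 0]) cube([46, 46, 416]);
translate([1769, 327, 0]) cube([46, 46, 416]);


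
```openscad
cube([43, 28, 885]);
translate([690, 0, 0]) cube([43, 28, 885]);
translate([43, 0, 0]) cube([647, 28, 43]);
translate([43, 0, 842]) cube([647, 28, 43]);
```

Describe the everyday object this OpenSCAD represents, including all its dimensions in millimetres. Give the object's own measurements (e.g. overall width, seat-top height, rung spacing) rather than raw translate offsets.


A rectangular picture frame lying in the x–z plane (depth along y). The opening is 647 mm wide (x) by 799 mm tall (z), surrounded by a border 43 mm wide on all four sides. The frame is 28 mm deep and is made of two full-height vertical stiles with two horizontal rails fitted between them.


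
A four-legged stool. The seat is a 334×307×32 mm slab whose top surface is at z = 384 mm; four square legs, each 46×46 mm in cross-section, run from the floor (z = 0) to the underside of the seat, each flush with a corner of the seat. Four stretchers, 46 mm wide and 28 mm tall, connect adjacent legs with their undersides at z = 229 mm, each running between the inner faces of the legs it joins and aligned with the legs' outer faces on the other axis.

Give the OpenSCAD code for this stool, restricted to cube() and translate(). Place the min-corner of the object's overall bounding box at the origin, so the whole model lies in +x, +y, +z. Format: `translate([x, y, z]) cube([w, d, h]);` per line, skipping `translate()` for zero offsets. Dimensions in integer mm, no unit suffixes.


translate([0, 0, 352]) cube([334, 307, 32]);
cube([46, 46, 352]);
translate([288, 0, 0]) cube([46, 46, 352]);
translate([0, 261, 0]) cube([46, 46, 352]);
translate([288, 261, 0]) cube([46, 46, 352]);
translate([46, 0, 229]) cube([242, 46, 28]);
translate([46, 261, 229]) cube([242, 46, 28]);
translate([0, 46, 229]) cube([46, 215, 28]);
translate([288, 46, 229]) cube([46, 215, 28]);


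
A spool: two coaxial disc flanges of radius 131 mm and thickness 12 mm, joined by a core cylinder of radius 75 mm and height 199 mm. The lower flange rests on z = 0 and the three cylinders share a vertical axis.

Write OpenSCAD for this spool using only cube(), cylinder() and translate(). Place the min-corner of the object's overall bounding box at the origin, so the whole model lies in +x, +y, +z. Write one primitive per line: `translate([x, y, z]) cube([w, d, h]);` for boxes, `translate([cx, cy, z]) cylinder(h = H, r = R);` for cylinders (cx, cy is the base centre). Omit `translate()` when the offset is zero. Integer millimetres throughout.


translate([131, 131, 0]) cylinder(h = 12, r = 131);
translate([131, 131, 12]) cylinder(h = 199, r = 75);
translate([131, 131, 211]) cylinder(h = 12, r = 131);


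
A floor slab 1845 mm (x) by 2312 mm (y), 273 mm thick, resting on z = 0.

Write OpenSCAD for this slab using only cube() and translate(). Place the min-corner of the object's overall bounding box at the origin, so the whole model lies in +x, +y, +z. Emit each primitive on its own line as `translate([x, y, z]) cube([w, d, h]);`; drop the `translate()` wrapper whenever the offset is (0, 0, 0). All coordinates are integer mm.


cube([1845, 2312, 273]);


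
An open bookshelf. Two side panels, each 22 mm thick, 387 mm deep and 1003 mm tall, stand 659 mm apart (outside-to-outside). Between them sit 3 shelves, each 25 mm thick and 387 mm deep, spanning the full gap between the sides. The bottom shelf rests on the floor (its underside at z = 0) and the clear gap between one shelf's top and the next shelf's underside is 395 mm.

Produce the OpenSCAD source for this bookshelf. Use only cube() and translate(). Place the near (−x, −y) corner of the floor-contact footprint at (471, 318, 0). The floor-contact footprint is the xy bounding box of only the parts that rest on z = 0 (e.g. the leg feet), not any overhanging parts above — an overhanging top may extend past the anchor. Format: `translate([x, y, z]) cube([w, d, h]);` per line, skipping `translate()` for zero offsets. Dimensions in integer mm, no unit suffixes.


translate([471, 318, 0]) cube([22, 387, 1003]);
translate([1108, 318, 0]) cube([22, 387, 1003]);
translate([493, 318, 0]) cube([615, 387, 25]);
translate([493, 318, 420]) cube([615, 387, 25]);
translate([493, 318, 840]) cube([615, 387, 25]);


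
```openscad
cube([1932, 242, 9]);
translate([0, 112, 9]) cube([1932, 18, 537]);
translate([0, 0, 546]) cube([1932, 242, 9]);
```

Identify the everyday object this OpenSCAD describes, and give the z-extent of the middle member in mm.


An I-beam. The web height is 537 mm.

Two wide flanges with a thin centred web — an I-beam. Overall 555 mm minus two 9 mm flanges gives a web of 555 − 2·9 = 537 mm.


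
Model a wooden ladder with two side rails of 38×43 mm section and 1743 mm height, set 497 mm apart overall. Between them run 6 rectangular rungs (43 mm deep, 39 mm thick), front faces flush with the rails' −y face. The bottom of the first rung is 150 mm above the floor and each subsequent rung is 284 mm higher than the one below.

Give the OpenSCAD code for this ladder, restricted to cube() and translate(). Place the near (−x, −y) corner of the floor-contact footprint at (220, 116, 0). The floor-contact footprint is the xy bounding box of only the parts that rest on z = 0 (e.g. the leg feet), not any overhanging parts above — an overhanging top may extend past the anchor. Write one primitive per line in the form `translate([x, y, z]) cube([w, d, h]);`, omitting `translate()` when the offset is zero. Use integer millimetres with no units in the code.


translate([220, 116, 0]) cube([38, 43, 1743]);
translate([679, 116, 0]) cube([38, 43, 1743]);
translate([258, 116, 150]) cube([421, 43, 39]);
translate([258, 116, 434]) cube([421, 43, 39]);
translate([258, 116, 718]) cube([421, 43, 39]);
translate([258, 116, 1002]) cube([421, 43, 39]);
translate([258, 116, 1286]) cube([421, 43, 39]);
translate([258, 116, 1570]) cube([421, 43, 39]);
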